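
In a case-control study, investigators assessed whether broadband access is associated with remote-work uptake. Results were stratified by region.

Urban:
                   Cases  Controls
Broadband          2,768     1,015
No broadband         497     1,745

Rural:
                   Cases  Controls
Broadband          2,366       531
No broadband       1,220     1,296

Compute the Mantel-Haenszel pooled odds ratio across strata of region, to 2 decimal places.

6.73

OR_MH = Σ(aᵢdᵢ/nᵢ) / Σ(bᵢcᵢ/nᵢ), where nᵢ is the stratum total.
Stratum 1 (Urban): n = 6025; a·d/n = 2768·1745/6025 = 801.6863; b·c/n = 1015·497/6025 = 83.7270
Stratum 2 (Rural): n = 5413; a·d/n = 2366·1296/5413 = 566.4763; b·c/n = 531·1220/5413 = 119.6786
OR_MH = (801.6863 + 566.4763) / (83.7270 + 119.6786) = 1368.1626 / 203.4055 = 6.72628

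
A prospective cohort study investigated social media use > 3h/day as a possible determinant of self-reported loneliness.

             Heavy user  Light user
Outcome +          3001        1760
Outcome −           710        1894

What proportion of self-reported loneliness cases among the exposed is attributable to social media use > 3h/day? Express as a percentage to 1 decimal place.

40.4

Reading the table with exposure as columns: a = 3001 (Heavy user, case), b = 710 (Heavy user, non-case), c = 1760 (Light user, case), d = 1894.
Risk in exposed = 3001/3711 = 0.80868; risk in unexposed = 1760/3654 = 0.48166.
RR = 0.80868/0.48166 = 1.67892
AR% = (RR − 1)/RR × 100 = (1.67892 − 1)/1.67892 × 100 = 40.4380%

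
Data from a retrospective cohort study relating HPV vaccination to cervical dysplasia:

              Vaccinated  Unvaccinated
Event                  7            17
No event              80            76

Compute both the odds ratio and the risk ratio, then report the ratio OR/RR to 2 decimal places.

Reading the table with exposure as columns: a = 7 (Vaccinated, case), b = 80 (Vaccinated, non-case), c = 17 (Unvaccinated, case), d = 76.
OR = (7·76)/(80·17) = 532/1360 = 0.39118
Risk in exposed = 7/87 = 0.08046; risk in unexposed = 17/93 = 0.18280; RR = 0.44016
OR/RR = 0.39118 / 0.44016 = 0.88871
The outcome is not rare, so the OR lies further from 1 than the RR.

0.89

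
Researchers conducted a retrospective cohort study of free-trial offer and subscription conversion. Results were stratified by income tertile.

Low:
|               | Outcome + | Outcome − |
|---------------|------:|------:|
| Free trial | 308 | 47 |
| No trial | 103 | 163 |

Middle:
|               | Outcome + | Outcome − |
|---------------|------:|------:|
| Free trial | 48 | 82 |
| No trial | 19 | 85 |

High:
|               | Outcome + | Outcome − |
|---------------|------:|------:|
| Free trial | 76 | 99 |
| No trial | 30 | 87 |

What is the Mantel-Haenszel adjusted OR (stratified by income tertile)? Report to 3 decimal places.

4.911

OR_MH = Σ(aᵢdᵢ/nᵢ) / Σ(bᵢcᵢ/nᵢ), where nᵢ is the stratum total.
Stratum 1 (Low): n = 621; a·d/n = 308·163/621 = 80.8438; b·c/n = 47·103/621 = 7.7955
Stratum 2 (Middle): n = 234; a·d/n = 48·85/234 = 17.4359; b·c/n = 82·19/234 = 6.6581
Stratum 3 (High): n = 292; a·d/n = 76·87/292 = 22.6438; b·c/n = 99·30/292 = 10.1712
OR_MH = (80.8438 + 17.4359 + 22.6438) / (7.7955 + 6.6581 + 10.1712) = 120.9235 / 24.6248 = 4.91063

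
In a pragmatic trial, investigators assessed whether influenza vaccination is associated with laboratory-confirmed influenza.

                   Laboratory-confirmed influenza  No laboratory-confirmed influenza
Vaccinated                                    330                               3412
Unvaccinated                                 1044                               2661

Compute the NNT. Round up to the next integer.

6

Risk in treated group = 330/3742 = 0.08819; risk in control = 1044/3705 = 0.28178.
Absolute risk reduction = 0.28178 − 0.08819 = 0.19359
NNT = 1 / ARR = 1 / 0.19359 = 5.165 → round up → 6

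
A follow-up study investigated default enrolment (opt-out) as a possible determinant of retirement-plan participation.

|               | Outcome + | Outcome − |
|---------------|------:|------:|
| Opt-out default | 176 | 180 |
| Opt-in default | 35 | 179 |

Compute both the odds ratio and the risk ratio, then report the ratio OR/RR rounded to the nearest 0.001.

1.654

Cells: a = 176, b = 180, c = 35, d = 179.
OR = (176·179)/(180·35) = 31504/6300 = 5.00063
Risk in exposed = 176/356 = 0.49438; risk in unexposed = 35/214 = 0.16355; RR = 3.02279
OR/RR = 5.00063 / 3.02279 = 1.65431
The outcome is not rare, so the OR lies further from 1 than the RR.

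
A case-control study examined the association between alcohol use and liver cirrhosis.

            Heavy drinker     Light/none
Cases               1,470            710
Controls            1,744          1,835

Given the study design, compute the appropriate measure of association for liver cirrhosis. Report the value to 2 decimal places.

Reading the table with exposure as columns: a = 1470 (Heavy drinker, case), b = 1744 (Heavy drinker, non-case), c = 710 (Light/none, case), d = 1835.
This is a case-control study: participants were sampled on outcome status, so risks in the source population cannot be estimated directly — relative risk is not valid here. The odds ratio is the appropriate measure.
OR = (a·d)/(b·c) = (1470 × 1835) / (1744 × 710) = 2697450 / 1238240 = 2.17845

2.18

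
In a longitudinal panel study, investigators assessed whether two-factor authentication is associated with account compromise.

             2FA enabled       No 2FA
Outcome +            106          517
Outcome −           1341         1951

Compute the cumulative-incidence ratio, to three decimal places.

0.350

Reading the table with exposure as columns: a = 106 (2FA enabled, case), b = 1341 (2FA enabled, non-case), c = 517 (No 2FA, case), d = 1951.
Risk in exposed = 106/1447 = 0.07326; risk in unexposed = 517/2468 = 0.20948.
RR = 0.07326 / 0.20948 = 0.34970
The risk is 65% lower among the exposed than among the unexposed.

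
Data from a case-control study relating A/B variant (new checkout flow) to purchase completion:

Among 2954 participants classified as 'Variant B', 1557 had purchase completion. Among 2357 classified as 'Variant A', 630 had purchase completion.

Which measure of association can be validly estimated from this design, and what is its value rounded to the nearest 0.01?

3.06

From the description: a = 1557, b = 1397, c = 630, d = 1727.
This is a case-control study: participants were sampled on outcome status, so risks in the source population cannot be estimated directly — relative risk is not valid here. The odds ratio is the appropriate measure.
OR = (a·d)/(b·c) = (1557 × 1727) / (1397 × 630) = 2688939 / 880110 = 3.05523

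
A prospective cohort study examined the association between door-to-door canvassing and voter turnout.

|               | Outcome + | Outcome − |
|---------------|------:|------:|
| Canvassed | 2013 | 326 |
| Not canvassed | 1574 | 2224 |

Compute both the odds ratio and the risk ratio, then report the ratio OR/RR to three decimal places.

Cells: a = 2013, b = 326, c = 1574, d = 2224.
OR = (2013·2224)/(326·1574) = 4476912/513124 = 8.72482
Risk in exposed = 2013/2339 = 0.86062; risk in unexposed = 1574/3798 = 0.41443; RR = 2.07665
OR/RR = 8.72482 / 2.07665 = 4.20138
The outcome is not rare, so the OR lies further from 1 than the RR.

4.201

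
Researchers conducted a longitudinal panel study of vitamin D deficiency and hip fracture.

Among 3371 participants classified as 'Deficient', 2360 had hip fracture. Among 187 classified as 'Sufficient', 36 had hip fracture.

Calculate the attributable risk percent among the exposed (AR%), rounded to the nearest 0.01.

72.50

From the description: a = 2360, b = 1011, c = 36, d = 151.
Risk in exposed = 2360/3371 = 0.70009; risk in unexposed = 36/187 = 0.19251.
RR = 0.70009/0.19251 = 3.63657
AR% = (RR − 1)/RR × 100 = (3.63657 − 1)/3.63657 × 100 = 72.5016%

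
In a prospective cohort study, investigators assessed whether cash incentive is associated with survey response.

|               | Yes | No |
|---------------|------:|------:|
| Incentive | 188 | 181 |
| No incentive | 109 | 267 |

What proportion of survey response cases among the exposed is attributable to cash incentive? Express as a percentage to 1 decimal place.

Cells: a = 188, b = 181, c = 109, d = 267.
Risk in exposed = 188/369 = 0.50949; risk in unexposed = 109/376 = 0.28989.
RR = 0.50949/0.28989 = 1.75749
AR% = (RR − 1)/RR × 100 = (1.75749 − 1)/1.75749 × 100 = 43.1007%

43.1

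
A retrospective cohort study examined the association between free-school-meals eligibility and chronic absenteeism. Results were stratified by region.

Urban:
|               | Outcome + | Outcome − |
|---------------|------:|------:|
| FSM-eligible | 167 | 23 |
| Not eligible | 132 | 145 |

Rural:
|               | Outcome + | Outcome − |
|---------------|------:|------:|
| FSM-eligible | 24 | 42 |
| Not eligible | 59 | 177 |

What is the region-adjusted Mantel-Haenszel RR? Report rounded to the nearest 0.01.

1.77

RR_MH = Σ(aᵢ·n₀ᵢ/nᵢ) / Σ(cᵢ·n₁ᵢ/nᵢ), with n₁ᵢ = aᵢ+bᵢ (exposed), n₀ᵢ = cᵢ+dᵢ (unexposed), nᵢ = n₁ᵢ+n₀ᵢ.
Stratum 1 (Urban): n₁ = 190, n₀ = 277, n = 467; a·n₀/n = 167·277/467 = 99.0557; c·n₁/n = 132·190/467 = 53.7045
Stratum 2 (Rural): n₁ = 66, n₀ = 236, n = 302; a·n₀/n = 24·236/302 = 18.7550; c·n₁/n = 59·66/302 = 12.8940
RR_MH = (99.0557 + 18.7550) / (53.7045 + 12.8940) = 117.8106 / 66.5985 = 1.76897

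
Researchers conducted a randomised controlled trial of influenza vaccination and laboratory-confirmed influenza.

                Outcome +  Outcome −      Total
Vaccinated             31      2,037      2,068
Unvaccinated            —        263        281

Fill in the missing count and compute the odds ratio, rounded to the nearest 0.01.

The missing cell is in the unexposed row: 281 − 263 = 18.
So a = 31, b = 2037, c = 18, d = 263.
OR = (a·d)/(b·c) = (31 × 263) / (2037 × 18) = 8153 / 36666 = 0.22236

0.22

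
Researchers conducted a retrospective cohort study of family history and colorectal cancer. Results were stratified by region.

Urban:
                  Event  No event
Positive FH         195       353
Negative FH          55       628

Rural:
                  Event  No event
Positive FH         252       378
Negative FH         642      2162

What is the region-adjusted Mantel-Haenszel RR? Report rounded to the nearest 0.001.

RR_MH = Σ(aᵢ·n₀ᵢ/nᵢ) / Σ(cᵢ·n₁ᵢ/nᵢ), with n₁ᵢ = aᵢ+bᵢ (exposed), n₀ᵢ = cᵢ+dᵢ (unexposed), nᵢ = n₁ᵢ+n₀ᵢ.
Stratum 1 (Urban): n₁ = 548, n₀ = 683, n = 1231; a·n₀/n = 195·683/1231 = 108.1925; c·n₁/n = 55·548/1231 = 24.4842
Stratum 2 (Rural): n₁ = 630, n₀ = 2804, n = 3434; a·n₀/n = 252·2804/3434 = 205.7682; c·n₁/n = 642·630/3434 = 117.7810
RR_MH = (108.1925 + 205.7682) / (24.4842 + 117.7810) = 313.9607 / 142.2652 = 2.20687

2.207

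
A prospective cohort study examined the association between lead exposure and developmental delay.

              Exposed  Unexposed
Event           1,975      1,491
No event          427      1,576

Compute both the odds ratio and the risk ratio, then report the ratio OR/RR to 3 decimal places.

2.891

Reading the table with exposure as columns: a = 1975 (Exposed, case), b = 427 (Exposed, non-case), c = 1491 (Unexposed, case), d = 1576.
OR = (1975·1576)/(427·1491) = 3112600/636657 = 4.88897
Risk in exposed = 1975/2402 = 0.82223; risk in unexposed = 1491/3067 = 0.48614; RR = 1.69134
OR/RR = 4.88897 / 1.69134 = 2.89060
The outcome is not rare, so the OR lies further from 1 than the RR.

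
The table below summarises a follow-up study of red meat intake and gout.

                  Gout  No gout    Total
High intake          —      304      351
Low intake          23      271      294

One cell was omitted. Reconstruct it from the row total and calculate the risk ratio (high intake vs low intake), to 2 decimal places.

The missing cell is in the exposed row: 351 − 304 = 47.
So a = 47, b = 304, c = 23, d = 271.
RR = [a/(a+b)] / [c/(c+d)] = (47/351) / (23/294) = 0.13390/0.07823 = 1.71163

1.71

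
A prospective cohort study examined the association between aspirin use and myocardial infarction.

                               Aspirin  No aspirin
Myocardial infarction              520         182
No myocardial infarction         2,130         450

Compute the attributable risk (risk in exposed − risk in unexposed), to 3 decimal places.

Reading the table with exposure as columns: a = 520 (Aspirin, case), b = 2130 (Aspirin, non-case), c = 182 (No aspirin, case), d = 450.
Risk in exposed = 520/2650 = 0.196226; risk in unexposed = 182/632 = 0.287975.
Risk difference = 0.196226 − 0.287975 = -0.091748

-0.092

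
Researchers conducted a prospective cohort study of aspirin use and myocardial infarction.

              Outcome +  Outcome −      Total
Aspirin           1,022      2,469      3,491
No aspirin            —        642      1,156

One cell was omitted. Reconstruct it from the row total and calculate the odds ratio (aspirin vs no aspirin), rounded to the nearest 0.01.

The missing cell is in the unexposed row: 1156 − 642 = 514.
So a = 1022, b = 2469, c = 514, d = 642.
OR = (a·d)/(b·c) = (1022 × 642) / (2469 × 514) = 656124 / 1269066 = 0.51701

0.52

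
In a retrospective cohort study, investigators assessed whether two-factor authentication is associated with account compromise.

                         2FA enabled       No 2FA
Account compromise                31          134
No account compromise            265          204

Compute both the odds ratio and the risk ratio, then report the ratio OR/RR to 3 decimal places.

Reading the table with exposure as columns: a = 31 (2FA enabled, case), b = 265 (2FA enabled, non-case), c = 134 (No 2FA, case), d = 204.
OR = (31·204)/(265·134) = 6324/35510 = 0.17809
Risk in exposed = 31/296 = 0.10473; risk in unexposed = 134/338 = 0.39645; RR = 0.26417
OR/RR = 0.17809 / 0.26417 = 0.67415
The outcome is not rare, so the OR lies further from 1 than the RR.

0.674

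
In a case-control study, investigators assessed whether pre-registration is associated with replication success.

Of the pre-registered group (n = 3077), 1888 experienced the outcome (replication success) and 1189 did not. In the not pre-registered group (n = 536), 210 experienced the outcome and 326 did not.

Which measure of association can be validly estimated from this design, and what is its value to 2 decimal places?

2.47

From the description: a = 1888, b = 1189, c = 210, d = 326.
This is a case-control study: participants were sampled on outcome status, so risks in the source population cannot be estimated directly — relative risk is not valid here. The odds ratio is the appropriate measure.
OR = (a·d)/(b·c) = (1888 × 326) / (1189 × 210) = 615488 / 249690 = 2.46501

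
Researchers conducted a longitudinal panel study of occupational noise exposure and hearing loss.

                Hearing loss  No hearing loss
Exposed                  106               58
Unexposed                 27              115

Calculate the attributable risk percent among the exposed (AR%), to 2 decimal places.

70.58

Cells: a = 106, b = 58, c = 27, d = 115.
Risk in exposed = 106/164 = 0.64634; risk in unexposed = 27/142 = 0.19014.
RR = 0.64634/0.19014 = 3.39928
AR% = (RR − 1)/RR × 100 = (3.39928 − 1)/3.39928 × 100 = 70.5820%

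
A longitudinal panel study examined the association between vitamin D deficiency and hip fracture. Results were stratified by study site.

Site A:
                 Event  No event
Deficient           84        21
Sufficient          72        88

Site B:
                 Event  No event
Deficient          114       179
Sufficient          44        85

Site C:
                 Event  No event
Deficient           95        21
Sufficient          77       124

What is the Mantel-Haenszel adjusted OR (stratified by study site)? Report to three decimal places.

OR_MH = Σ(aᵢdᵢ/nᵢ) / Σ(bᵢcᵢ/nᵢ), where nᵢ is the stratum total.
Stratum 1 (Site A): n = 265; a·d/n = 84·88/265 = 27.8943; b·c/n = 21·72/265 = 5.7057
Stratum 2 (Site B): n = 422; a·d/n = 114·85/422 = 22.9621; b·c/n = 179·44/422 = 18.6635
Stratum 3 (Site C): n = 317; a·d/n = 95·124/317 = 37.1609; b·c/n = 21·77/317 = 5.1009
OR_MH = (27.8943 + 22.9621 + 37.1609) / (5.7057 + 18.6635 + 5.1009) = 88.0173 / 29.4701 = 2.98666

2.987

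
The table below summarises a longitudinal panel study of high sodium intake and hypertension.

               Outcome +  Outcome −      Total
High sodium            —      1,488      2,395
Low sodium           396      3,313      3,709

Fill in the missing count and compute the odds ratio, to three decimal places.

5.100

The missing cell is in the exposed row: 2395 − 1488 = 907.
So a = 907, b = 1488, c = 396, d = 3313.
OR = (a·d)/(b·c) = (907 × 3313) / (1488 × 396) = 3004891 / 589248 = 5.09954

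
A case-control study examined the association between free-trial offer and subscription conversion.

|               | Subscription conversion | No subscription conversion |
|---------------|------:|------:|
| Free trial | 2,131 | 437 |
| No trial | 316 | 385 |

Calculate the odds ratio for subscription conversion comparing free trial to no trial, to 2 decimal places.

Cells: a = 2131, b = 437, c = 316, d = 385.
OR = (a·d)/(b·c) = (2131 × 385) / (437 × 316) = 820435 / 138092 = 5.94122
The odds of subscription conversion are about 5.94 times as high in the free trial group.

5.94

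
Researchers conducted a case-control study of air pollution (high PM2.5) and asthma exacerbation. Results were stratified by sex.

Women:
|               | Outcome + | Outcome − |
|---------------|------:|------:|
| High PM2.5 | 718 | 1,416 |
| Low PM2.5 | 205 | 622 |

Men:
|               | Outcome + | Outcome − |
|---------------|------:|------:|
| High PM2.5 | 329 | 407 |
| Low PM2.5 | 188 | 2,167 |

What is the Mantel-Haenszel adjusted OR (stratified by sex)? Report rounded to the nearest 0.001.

3.107

OR_MH = Σ(aᵢdᵢ/nᵢ) / Σ(bᵢcᵢ/nᵢ), where nᵢ is the stratum total.
Stratum 1 (Women): n = 2961; a·d/n = 718·622/2961 = 150.8261; b·c/n = 1416·205/2961 = 98.0344
Stratum 2 (Men): n = 3091; a·d/n = 329·2167/3091 = 230.6512; b·c/n = 407·188/3091 = 24.7544
OR_MH = (150.8261 + 230.6512) / (98.0344 + 24.7544) = 381.4773 / 122.7889 = 3.10677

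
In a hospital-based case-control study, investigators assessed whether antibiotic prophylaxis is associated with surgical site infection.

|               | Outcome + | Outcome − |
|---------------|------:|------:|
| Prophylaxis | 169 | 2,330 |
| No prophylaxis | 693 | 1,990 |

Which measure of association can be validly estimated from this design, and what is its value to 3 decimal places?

Cells: a = 169, b = 2330, c = 693, d = 1990.
This is a hospital-based case-control study: participants were sampled on outcome status, so risks in the source population cannot be estimated directly — relative risk is not valid here. The odds ratio is the appropriate measure.
OR = (a·d)/(b·c) = (169 × 1990) / (2330 × 693) = 336310 / 1614690 = 0.20828

0.208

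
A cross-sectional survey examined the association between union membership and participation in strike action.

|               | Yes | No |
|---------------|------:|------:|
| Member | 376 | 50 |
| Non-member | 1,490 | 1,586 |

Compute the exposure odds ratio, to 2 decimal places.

8.00

Cells: a = 376, b = 50, c = 1490, d = 1586.
OR = (a·d)/(b·c) = (376 × 1586) / (50 × 1490) = 596336 / 74500 = 8.00451
The odds of participation in strike action are about 8.00 times as high in the member group.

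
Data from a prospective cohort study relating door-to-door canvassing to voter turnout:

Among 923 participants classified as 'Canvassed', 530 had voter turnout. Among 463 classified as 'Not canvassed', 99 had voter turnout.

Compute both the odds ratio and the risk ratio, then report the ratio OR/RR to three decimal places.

From the description: a = 530, b = 393, c = 99, d = 364.
OR = (530·364)/(393·99) = 192920/38907 = 4.95849
Risk in exposed = 530/923 = 0.57421; risk in unexposed = 99/463 = 0.21382; RR = 2.68547
OR/RR = 4.95849 / 2.68547 = 1.84642
The outcome is not rare, so the OR lies further from 1 than the RR.

1.846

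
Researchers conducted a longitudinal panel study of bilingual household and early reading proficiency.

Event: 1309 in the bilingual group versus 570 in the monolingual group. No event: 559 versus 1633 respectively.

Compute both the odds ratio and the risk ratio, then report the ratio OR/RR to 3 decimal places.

From the description: a = 1309, b = 559, c = 570, d = 1633.
OR = (1309·1633)/(559·570) = 2137597/318630 = 6.70871
Risk in exposed = 1309/1868 = 0.70075; risk in unexposed = 570/2203 = 0.25874; RR = 2.70834
OR/RR = 6.70871 / 2.70834 = 2.47706
The outcome is not rare, so the OR lies further from 1 than the RR.

2.477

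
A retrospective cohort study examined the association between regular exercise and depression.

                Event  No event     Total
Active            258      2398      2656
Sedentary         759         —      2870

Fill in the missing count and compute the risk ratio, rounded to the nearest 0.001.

The missing cell is in the unexposed row: 2870 − 759 = 2111.
So a = 258, b = 2398, c = 759, d = 2111.
RR = [a/(a+b)] / [c/(c+d)] = (258/2656) / (759/2870) = 0.09714/0.26446 = 0.36731

0.367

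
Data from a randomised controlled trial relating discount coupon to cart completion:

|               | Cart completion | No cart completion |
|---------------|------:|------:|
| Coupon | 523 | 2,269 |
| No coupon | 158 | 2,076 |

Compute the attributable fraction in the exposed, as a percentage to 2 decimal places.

62.24

Cells: a = 523, b = 2269, c = 158, d = 2076.
Risk in exposed = 523/2792 = 0.18732; risk in unexposed = 158/2234 = 0.07073.
RR = 0.18732/0.07073 = 2.64858
AR% = (RR − 1)/RR × 100 = (2.64858 − 1)/2.64858 × 100 = 62.2439%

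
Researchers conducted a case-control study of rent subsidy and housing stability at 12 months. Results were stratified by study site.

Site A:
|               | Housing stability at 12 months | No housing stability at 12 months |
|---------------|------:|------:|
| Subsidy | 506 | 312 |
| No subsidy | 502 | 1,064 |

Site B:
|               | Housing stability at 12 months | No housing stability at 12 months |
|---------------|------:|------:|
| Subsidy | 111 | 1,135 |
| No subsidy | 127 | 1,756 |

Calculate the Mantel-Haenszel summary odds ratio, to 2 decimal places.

2.58

OR_MH = Σ(aᵢdᵢ/nᵢ) / Σ(bᵢcᵢ/nᵢ), where nᵢ is the stratum total.
Stratum 1 (Site A): n = 2384; a·d/n = 506·1064/2384 = 225.8322; b·c/n = 312·502/2384 = 65.6980
Stratum 2 (Site B): n = 3129; a·d/n = 111·1756/3129 = 62.2934; b·c/n = 1135·127/3129 = 46.0674
OR_MH = (225.8322 + 62.2934) / (65.6980 + 46.0674) = 288.1256 / 111.7654 = 2.57795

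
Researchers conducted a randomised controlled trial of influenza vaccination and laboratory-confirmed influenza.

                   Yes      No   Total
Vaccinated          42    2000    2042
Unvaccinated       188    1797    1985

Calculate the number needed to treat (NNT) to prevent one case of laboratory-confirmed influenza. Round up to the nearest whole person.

Risk in treated group = 42/2042 = 0.02057; risk in control = 188/1985 = 0.09471.
Absolute risk reduction = 0.09471 − 0.02057 = 0.07414
NNT = 1 / ARR = 1 / 0.07414 = 13.488 → round up → 14

14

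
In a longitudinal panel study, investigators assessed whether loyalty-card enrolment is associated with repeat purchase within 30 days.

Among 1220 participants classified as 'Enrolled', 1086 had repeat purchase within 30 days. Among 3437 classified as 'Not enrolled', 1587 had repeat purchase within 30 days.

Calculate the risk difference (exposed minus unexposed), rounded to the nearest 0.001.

0.428

From the description: a = 1086, b = 134, c = 1587, d = 1850.
Risk in exposed = 1086/1220 = 0.890164; risk in unexposed = 1587/3437 = 0.461740.
Risk difference = 0.890164 − 0.461740 = 0.428424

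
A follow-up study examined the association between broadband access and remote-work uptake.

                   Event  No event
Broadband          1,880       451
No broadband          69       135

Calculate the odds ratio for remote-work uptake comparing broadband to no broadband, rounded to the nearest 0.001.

8.156

Cells: a = 1880, b = 451, c = 69, d = 135.
OR = (a·d)/(b·c) = (1880 × 135) / (451 × 69) = 253800 / 31119 = 8.15579
The odds of remote-work uptake are about 8.16 times as high in the broadband group.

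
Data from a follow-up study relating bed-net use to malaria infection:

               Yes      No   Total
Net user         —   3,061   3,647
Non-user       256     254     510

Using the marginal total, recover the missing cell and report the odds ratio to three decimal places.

The missing cell is in the exposed row: 3647 − 3061 = 586.
So a = 586, b = 3061, c = 256, d = 254.
OR = (a·d)/(b·c) = (586 × 254) / (3061 × 256) = 148844 / 783616 = 0.18995

0.190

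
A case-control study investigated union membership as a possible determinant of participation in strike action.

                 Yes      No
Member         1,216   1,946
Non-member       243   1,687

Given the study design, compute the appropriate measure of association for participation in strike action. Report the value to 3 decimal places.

4.338

Cells: a = 1216, b = 1946, c = 243, d = 1687.
This is a case-control study: participants were sampled on outcome status, so risks in the source population cannot be estimated directly — relative risk is not valid here. The odds ratio is the appropriate measure.
OR = (a·d)/(b·c) = (1216 × 1687) / (1946 × 243) = 2051392 / 472878 = 4.33810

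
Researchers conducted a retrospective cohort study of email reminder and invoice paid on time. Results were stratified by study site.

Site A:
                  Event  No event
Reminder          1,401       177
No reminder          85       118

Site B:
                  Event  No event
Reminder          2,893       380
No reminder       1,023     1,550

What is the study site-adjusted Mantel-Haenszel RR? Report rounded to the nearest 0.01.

RR_MH = Σ(aᵢ·n₀ᵢ/nᵢ) / Σ(cᵢ·n₁ᵢ/nᵢ), with n₁ᵢ = aᵢ+bᵢ (exposed), n₀ᵢ = cᵢ+dᵢ (unexposed), nᵢ = n₁ᵢ+n₀ᵢ.
Stratum 1 (Site A): n₁ = 1578, n₀ = 203, n = 1781; a·n₀/n = 1401·203/1781 = 159.6873; c·n₁/n = 85·1578/1781 = 75.3116
Stratum 2 (Site B): n₁ = 3273, n₀ = 2573, n = 5846; a·n₀/n = 2893·2573/5846 = 1273.2961; c·n₁/n = 1023·3273/5846 = 572.7470
RR_MH = (159.6873 + 1273.2961) / (75.3116 + 572.7470) = 1432.9834 / 648.0586 = 2.21119

2.21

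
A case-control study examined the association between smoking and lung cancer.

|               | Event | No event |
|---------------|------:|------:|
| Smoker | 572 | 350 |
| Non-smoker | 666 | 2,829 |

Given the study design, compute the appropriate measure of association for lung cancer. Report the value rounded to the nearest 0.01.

6.94

Cells: a = 572, b = 350, c = 666, d = 2829.
This is a case-control study: participants were sampled on outcome status, so risks in the source population cannot be estimated directly — relative risk is not valid here. The odds ratio is the appropriate measure.
OR = (a·d)/(b·c) = (572 × 2829) / (350 × 666) = 1618188 / 233100 = 6.94203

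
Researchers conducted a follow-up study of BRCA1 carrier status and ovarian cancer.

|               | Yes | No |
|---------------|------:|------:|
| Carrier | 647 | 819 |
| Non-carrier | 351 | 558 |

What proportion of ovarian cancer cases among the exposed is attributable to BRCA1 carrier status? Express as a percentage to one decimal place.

Cells: a = 647, b = 819, c = 351, d = 558.
Risk in exposed = 647/1466 = 0.44134; risk in unexposed = 351/909 = 0.38614.
RR = 0.44134/0.38614 = 1.14295
AR% = (RR − 1)/RR × 100 = (1.14295 − 1)/1.14295 × 100 = 12.5071%

12.5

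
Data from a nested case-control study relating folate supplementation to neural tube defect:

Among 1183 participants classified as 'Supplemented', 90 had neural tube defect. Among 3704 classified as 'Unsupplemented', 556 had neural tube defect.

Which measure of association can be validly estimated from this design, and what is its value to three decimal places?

From the description: a = 90, b = 1093, c = 556, d = 3148.
This is a nested case-control study: participants were sampled on outcome status, so risks in the source population cannot be estimated directly — relative risk is not valid here. The odds ratio is the appropriate measure.
OR = (a·d)/(b·c) = (90 × 3148) / (1093 × 556) = 283320 / 607708 = 0.46621

0.466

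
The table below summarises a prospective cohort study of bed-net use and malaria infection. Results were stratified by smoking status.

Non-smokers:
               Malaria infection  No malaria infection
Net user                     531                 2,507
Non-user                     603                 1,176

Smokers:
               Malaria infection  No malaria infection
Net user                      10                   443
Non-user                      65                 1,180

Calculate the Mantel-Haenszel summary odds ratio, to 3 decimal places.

0.413

OR_MH = Σ(aᵢdᵢ/nᵢ) / Σ(bᵢcᵢ/nᵢ), where nᵢ is the stratum total.
Stratum 1 (Non-smokers): n = 4817; a·d/n = 531·1176/4817 = 129.6359; b·c/n = 2507·603/4817 = 313.8304
Stratum 2 (Smokers): n = 1698; a·d/n = 10·1180/1698 = 6.9494; b·c/n = 443·65/1698 = 16.9582
OR_MH = (129.6359 + 6.9494) / (313.8304 + 16.9582) = 136.5852 / 330.7886 = 0.41291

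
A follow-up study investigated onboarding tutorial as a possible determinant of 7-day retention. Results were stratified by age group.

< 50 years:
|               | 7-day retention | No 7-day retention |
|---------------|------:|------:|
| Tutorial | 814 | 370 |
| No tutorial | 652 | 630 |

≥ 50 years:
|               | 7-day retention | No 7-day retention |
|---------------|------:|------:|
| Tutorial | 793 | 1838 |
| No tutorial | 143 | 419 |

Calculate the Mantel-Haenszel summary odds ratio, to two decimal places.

1.73

OR_MH = Σ(aᵢdᵢ/nᵢ) / Σ(bᵢcᵢ/nᵢ), where nᵢ is the stratum total.
Stratum 1 (< 50 years): n = 2466; a·d/n = 814·630/2466 = 207.9562; b·c/n = 370·652/2466 = 97.8264
Stratum 2 (≥ 50 years): n = 3193; a·d/n = 793·419/3193 = 104.0611; b·c/n = 1838·143/3193 = 82.3157
OR_MH = (207.9562 + 104.0611) / (97.8264 + 82.3157) = 312.0173 / 180.1421 = 1.73206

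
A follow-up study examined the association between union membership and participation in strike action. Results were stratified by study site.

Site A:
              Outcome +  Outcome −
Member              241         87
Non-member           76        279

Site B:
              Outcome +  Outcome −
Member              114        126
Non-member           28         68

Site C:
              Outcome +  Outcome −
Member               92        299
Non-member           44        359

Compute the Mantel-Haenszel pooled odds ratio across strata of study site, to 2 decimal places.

4.44

OR_MH = Σ(aᵢdᵢ/nᵢ) / Σ(bᵢcᵢ/nᵢ), where nᵢ is the stratum total.
Stratum 1 (Site A): n = 683; a·d/n = 241·279/683 = 98.4466; b·c/n = 87·76/683 = 9.6808
Stratum 2 (Site B): n = 336; a·d/n = 114·68/336 = 23.0714; b·c/n = 126·28/336 = 10.5000
Stratum 3 (Site C): n = 794; a·d/n = 92·359/794 = 41.5970; b·c/n = 299·44/794 = 16.5693
OR_MH = (98.4466 + 23.0714 + 41.5970) / (9.6808 + 10.5000 + 16.5693) = 163.1150 / 36.7501 = 4.43849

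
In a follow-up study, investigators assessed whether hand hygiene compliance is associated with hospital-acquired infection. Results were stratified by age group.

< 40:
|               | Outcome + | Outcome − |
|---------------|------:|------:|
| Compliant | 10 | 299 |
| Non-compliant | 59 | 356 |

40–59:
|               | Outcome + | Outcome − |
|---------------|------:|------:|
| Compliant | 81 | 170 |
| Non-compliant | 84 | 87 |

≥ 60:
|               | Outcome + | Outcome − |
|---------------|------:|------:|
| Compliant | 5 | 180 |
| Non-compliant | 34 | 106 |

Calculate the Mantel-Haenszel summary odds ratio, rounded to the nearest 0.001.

0.302

OR_MH = Σ(aᵢdᵢ/nᵢ) / Σ(bᵢcᵢ/nᵢ), where nᵢ is the stratum total.
Stratum 1 (< 40): n = 724; a·d/n = 10·356/724 = 4.9171; b·c/n = 299·59/724 = 24.3660
Stratum 2 (40–59): n = 422; a·d/n = 81·87/422 = 16.6991; b·c/n = 170·84/422 = 33.8389
Stratum 3 (≥ 60): n = 325; a·d/n = 5·106/325 = 1.6308; b·c/n = 180·34/325 = 18.8308
OR_MH = (4.9171 + 16.6991 + 1.6308) / (24.3660 + 33.8389 + 18.8308) = 23.2469 / 77.0357 = 0.30177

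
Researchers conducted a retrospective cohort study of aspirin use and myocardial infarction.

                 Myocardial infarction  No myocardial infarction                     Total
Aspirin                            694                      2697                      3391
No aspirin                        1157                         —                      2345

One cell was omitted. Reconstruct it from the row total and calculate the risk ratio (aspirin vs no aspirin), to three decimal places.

0.415

The missing cell is in the unexposed row: 2345 − 1157 = 1188.
So a = 694, b = 2697, c = 1157, d = 1188.
RR = [a/(a+b)] / [c/(c+d)] = (694/3391) / (1157/2345) = 0.20466/0.49339 = 0.41480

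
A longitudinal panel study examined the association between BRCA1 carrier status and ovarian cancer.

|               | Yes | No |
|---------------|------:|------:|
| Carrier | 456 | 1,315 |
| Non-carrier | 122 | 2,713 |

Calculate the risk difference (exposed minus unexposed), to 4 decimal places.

0.2144

Cells: a = 456, b = 1315, c = 122, d = 2713.
Risk in exposed = 456/1771 = 0.257482; risk in unexposed = 122/2835 = 0.043034.
Risk difference = 0.257482 − 0.043034 = 0.214448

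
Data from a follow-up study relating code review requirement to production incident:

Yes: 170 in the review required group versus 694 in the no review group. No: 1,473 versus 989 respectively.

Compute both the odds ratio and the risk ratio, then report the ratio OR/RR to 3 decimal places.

From the description: a = 170, b = 1473, c = 694, d = 989.
OR = (170·989)/(1473·694) = 168130/1022262 = 0.16447
Risk in exposed = 170/1643 = 0.10347; risk in unexposed = 694/1683 = 0.41236; RR = 0.25092
OR/RR = 0.16447 / 0.25092 = 0.65546
The outcome is not rare, so the OR lies further from 1 than the RR.

0.655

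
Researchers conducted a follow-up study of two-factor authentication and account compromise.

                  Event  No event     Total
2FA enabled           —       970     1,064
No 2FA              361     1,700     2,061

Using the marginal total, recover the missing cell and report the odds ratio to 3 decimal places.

The missing cell is in the exposed row: 1064 − 970 = 94.
So a = 94, b = 970, c = 361, d = 1700.
OR = (a·d)/(b·c) = (94 × 1700) / (970 × 361) = 159800 / 350170 = 0.45635

0.456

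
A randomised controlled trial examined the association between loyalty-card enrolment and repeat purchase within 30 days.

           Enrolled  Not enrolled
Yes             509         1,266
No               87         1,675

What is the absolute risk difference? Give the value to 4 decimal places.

0.4236

Reading the table with exposure as columns: a = 509 (Enrolled, case), b = 87 (Enrolled, non-case), c = 1266 (Not enrolled, case), d = 1675.
Risk in exposed = 509/596 = 0.854027; risk in unexposed = 1266/2941 = 0.430466.
Risk difference = 0.854027 − 0.430466 = 0.423561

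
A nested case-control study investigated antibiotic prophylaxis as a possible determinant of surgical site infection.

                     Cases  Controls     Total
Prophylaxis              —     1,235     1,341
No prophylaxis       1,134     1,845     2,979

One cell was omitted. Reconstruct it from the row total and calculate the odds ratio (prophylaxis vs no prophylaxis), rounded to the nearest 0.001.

The missing cell is in the exposed row: 1341 − 1235 = 106.
So a = 106, b = 1235, c = 1134, d = 1845.
OR = (a·d)/(b·c) = (106 × 1845) / (1235 × 1134) = 195570 / 1400490 = 0.13964

0.140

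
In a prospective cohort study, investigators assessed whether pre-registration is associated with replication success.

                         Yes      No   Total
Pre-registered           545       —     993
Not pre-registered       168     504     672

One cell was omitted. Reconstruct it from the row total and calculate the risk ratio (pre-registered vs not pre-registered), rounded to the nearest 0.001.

The missing cell is in the exposed row: 993 − 545 = 448.
So a = 545, b = 448, c = 168, d = 504.
RR = [a/(a+b)] / [c/(c+d)] = (545/993) / (168/672) = 0.54884/0.25000 = 2.19537

2.195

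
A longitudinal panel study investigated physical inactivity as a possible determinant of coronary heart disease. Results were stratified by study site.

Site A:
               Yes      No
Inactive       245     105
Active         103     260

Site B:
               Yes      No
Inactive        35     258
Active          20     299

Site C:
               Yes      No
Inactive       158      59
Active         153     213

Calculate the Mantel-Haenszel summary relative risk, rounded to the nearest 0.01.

2.07

RR_MH = Σ(aᵢ·n₀ᵢ/nᵢ) / Σ(cᵢ·n₁ᵢ/nᵢ), with n₁ᵢ = aᵢ+bᵢ (exposed), n₀ᵢ = cᵢ+dᵢ (unexposed), nᵢ = n₁ᵢ+n₀ᵢ.
Stratum 1 (Site A): n₁ = 350, n₀ = 363, n = 713; a·n₀/n = 245·363/713 = 124.7335; c·n₁/n = 103·350/713 = 50.5610
Stratum 2 (Site B): n₁ = 293, n₀ = 319, n = 612; a·n₀/n = 35·319/612 = 18.2435; c·n₁/n = 20·293/612 = 9.5752
Stratum 3 (Site C): n₁ = 217, n₀ = 366, n = 583; a·n₀/n = 158·366/583 = 99.1904; c·n₁/n = 153·217/583 = 56.9485
RR_MH = (124.7335 + 18.2435 + 99.1904) / (50.5610 + 9.5752 + 56.9485) = 242.1674 / 117.0847 = 2.06831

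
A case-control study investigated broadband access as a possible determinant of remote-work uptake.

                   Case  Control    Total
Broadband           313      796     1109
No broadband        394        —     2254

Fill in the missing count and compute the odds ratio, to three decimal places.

The missing cell is in the unexposed row: 2254 − 394 = 1860.
So a = 313, b = 796, c = 394, d = 1860.
OR = (a·d)/(b·c) = (313 × 1860) / (796 × 394) = 582180 / 313624 = 1.85630

1.856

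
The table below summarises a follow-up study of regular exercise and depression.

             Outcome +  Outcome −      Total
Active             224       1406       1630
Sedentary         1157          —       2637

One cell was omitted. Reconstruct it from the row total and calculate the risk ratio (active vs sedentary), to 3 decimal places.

0.313

The missing cell is in the unexposed row: 2637 − 1157 = 1480.
So a = 224, b = 1406, c = 1157, d = 1480.
RR = [a/(a+b)] / [c/(c+d)] = (224/1630) / (1157/2637) = 0.13742/0.43876 = 0.31321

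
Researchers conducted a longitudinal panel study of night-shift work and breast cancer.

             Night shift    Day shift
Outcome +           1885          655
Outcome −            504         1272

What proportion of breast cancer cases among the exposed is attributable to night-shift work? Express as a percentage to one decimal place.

Reading the table with exposure as columns: a = 1885 (Night shift, case), b = 504 (Night shift, non-case), c = 655 (Day shift, case), d = 1272.
Risk in exposed = 1885/2389 = 0.78903; risk in unexposed = 655/1927 = 0.33991.
RR = 0.78903/0.33991 = 2.32132
AR% = (RR − 1)/RR × 100 = (2.32132 − 1)/2.32132 × 100 = 56.9211%

56.9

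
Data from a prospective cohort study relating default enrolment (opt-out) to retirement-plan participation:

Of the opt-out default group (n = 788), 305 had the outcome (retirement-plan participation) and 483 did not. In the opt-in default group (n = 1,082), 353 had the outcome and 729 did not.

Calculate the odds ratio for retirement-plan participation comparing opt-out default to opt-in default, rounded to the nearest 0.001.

1.304

From the description: a = 305, b = 483, c = 353, d = 729.
OR = (a·d)/(b·c) = (305 × 729) / (483 × 353) = 222345 / 170499 = 1.30408
The odds of retirement-plan participation are about 1.30 times as high in the opt-out default group.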